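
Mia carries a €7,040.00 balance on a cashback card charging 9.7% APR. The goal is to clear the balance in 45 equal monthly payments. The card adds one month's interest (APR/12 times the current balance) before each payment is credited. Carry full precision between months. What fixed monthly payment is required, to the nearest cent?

Monthly rate r = 9.7%/12 = 0.808333% = 0.00808333.
Level-payment amortization: P = B₀·r / (1 − (1+r)^(−n)) = 7040.00·0.00808333 / (1 − 1.00808^(−45)).
Denominator 1 − (1+r)^(−45) = 0.303917937.
P = 56.9067 / 0.303917937 ≈ 187.24.

€187.24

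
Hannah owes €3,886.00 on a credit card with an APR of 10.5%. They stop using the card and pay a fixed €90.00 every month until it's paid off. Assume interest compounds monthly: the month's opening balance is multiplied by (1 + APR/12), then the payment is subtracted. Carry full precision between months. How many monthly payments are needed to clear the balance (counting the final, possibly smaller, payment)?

Monthly rate r = 10.5%/12 = 0.875% = 0.00875.
Recurrence: B ← B·(1+r) − €90.00.
Month 1: interest €34.00; balance after payment €3,830.00.
Month 2: interest €33.51; balance after payment €3,773.52.
Closed form: n = −ln(1 − rB₀/P)/ln(1+r) = −ln(0.62219)/ln(1.00875) ≈ 54.466, so the balance reaches zero during payment 55.

55 payments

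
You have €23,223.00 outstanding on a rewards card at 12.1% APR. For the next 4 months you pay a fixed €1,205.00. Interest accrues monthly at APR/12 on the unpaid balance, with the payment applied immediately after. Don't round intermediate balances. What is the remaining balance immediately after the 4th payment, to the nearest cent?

Monthly rate r = 12.1%/12 = 1.00833% = 0.0100833.
Each month: B ← B·(1+r) − €1,205.00.
Month 1: interest €234.17; balance after payment €22,252.17.
Month 2: interest €224.38; balance after payment €21,271.54.
Month 3: interest €214.49; balance after payment €20,281.03.
Month 4: interest €204.50; balance after payment €19,280.53.

€19,280.53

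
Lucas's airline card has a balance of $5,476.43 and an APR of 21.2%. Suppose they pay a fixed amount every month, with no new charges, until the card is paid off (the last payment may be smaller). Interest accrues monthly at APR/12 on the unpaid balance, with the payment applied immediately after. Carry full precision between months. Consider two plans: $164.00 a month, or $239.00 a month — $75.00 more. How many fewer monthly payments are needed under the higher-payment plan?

Monthly rate r = 21.2%/12 = 1.76667% = 0.0176667.
At $164.00/mo: n = ⌈−ln(1 − rB₀/P)/ln(1+r)⌉ = 51 payments (last $148.39); total interest = total paid − $5,476.43 = $2,871.96.
At $239.00/mo: 30 payments (last $150.87); total interest $1,605.44.
Payments saved = 51 − 30 = 21.

21 fewer payments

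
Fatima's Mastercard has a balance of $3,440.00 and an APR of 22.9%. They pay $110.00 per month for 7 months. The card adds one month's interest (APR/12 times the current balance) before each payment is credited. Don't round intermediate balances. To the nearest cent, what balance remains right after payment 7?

$3,111.18

Monthly rate r = 22.9%/12 = 1.90833% = 0.0190833.
Each month: B ← B·(1+r) − $110.00.
Month 1: interest $65.65; balance after payment $3,395.65.
Month 2: interest $64.80; balance after payment $3,350.45.
Month 3: interest $63.94; balance after payment $3,304.38.
Month 4: interest $63.06; balance after payment $3,257.44.
Month 5: interest $62.16; balance after payment $3,209.61.
Month 6: interest $61.25; balance after payment $3,160.86.
Month 7: interest $60.32; balance after payment $3,111.18.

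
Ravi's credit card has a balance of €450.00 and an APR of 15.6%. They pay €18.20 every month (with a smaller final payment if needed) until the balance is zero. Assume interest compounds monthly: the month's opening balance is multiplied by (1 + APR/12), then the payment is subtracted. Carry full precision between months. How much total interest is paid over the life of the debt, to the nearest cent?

Monthly rate r = 15.6%/12 = 1.3% = 0.013.
Payoff takes n = ⌈−ln(1 − rB₀/P)/ln(1+r)⌉ = ⌈30.022⌉ = 31 payments; the last is €0.40.
Total paid = 30·€18.20 + €0.40 = €546.40.
Total interest = total paid − principal = €546.40 − €450.00 = €96.40.

€96.40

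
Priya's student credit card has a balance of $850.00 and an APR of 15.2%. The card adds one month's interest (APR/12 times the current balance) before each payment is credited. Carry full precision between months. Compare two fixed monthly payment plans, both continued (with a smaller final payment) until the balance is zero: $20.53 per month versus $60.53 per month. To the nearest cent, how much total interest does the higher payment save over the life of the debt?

$270.31

Monthly rate r = 15.2%/12 = 1.26667% = 0.0126667.
At $20.53/mo: n = ⌈−ln(1 − rB₀/P)/ln(1+r)⌉ = 60 payments (last $1.01); total interest = total paid − $850.00 = $362.28.
At $60.53/mo: 16 payments (last $34.02); total interest $91.97.
Interest saved = $362.28 − $91.97 = $270.31.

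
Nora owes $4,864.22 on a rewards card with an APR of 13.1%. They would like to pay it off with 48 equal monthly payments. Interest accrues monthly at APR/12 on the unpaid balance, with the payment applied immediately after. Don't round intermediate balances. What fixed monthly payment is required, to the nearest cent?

$130.74

Monthly rate r = 13.1%/12 = 1.09167% = 0.0109167.
Level-payment amortization: P = B₀·r / (1 − (1+r)^(−n)) = 4864.22·0.0109167 / (1 − 1.01092^(−48)).
Denominator 1 − (1+r)^(−48) = 0.406168981.
P = 53.1011 / 0.406168981 ≈ 130.74.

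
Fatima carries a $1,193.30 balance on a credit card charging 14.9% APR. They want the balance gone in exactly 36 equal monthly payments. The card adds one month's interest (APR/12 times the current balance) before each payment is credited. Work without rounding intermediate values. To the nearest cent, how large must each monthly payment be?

Monthly rate r = 14.9%/12 = 1.24167% = 0.0124167.
Level-payment amortization: P = B₀·r / (1 − (1+r)^(−n)) = 1193.30·0.0124167 / (1 − 1.01242^(−36)).
Denominator 1 − (1+r)^(−36) = 0.358693409.
P = 14.8168 / 0.358693409 ≈ 41.31.

$41.31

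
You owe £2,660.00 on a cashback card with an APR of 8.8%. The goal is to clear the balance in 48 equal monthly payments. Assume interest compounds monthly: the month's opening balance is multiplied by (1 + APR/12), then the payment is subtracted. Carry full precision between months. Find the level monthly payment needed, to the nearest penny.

£65.94

Monthly rate r = 8.8%/12 = 0.733333% = 0.00733333.
Level-payment amortization: P = B₀·r / (1 − (1+r)^(−n)) = 2660.00·0.00733333 / (1 − 1.00733^(−48)).
Denominator 1 − (1+r)^(−48) = 0.295816011.
P = 19.5067 / 0.295816011 ≈ 65.94.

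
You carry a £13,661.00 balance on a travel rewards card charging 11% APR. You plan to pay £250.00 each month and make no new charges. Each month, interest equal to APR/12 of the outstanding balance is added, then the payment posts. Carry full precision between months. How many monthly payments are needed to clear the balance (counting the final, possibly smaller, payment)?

77 payments

Monthly rate r = 11%/12 = 0.916667% = 0.00916667.
Recurrence: B ← B·(1+r) − £250.00.
Month 1: interest £125.23; balance after payment £13,536.23.
Month 2: interest £124.08; balance after payment £13,410.31.
Closed form: n = −ln(1 − rB₀/P)/ln(1+r) = −ln(0.4991)/ln(1.00917) ≈ 76.160, so the balance reaches zero during payment 77.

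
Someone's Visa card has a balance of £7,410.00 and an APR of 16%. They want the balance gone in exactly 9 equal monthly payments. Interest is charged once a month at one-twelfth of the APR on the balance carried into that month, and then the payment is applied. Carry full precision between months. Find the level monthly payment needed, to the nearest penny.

Monthly rate r = 16%/12 = 1.33333% = 0.0133333.
Level-payment amortization: P = B₀·r / (1 − (1+r)^(−n)) = 7410.00·0.0133333 / (1 − 1.01333^(−9)).
Denominator 1 − (1+r)^(−9) = 0.112375993.
P = 98.8 / 0.112375993 ≈ 879.19.

£879.19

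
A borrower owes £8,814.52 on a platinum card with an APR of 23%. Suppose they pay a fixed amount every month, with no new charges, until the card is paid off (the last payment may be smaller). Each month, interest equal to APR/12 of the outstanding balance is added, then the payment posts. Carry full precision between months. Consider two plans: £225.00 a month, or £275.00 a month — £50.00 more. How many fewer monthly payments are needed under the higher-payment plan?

23 fewer payments

Monthly rate r = 23%/12 = 1.91667% = 0.0191667.
At £225.00/mo: n = ⌈−ln(1 − rB₀/P)/ln(1+r)⌉ = 74 payments (last £45.85); total interest = total paid − £8,814.52 = £7,656.33.
At £275.00/mo: 51 payments (last £51.79); total interest £4,987.27.
Payments saved = 74 − 51 = 23.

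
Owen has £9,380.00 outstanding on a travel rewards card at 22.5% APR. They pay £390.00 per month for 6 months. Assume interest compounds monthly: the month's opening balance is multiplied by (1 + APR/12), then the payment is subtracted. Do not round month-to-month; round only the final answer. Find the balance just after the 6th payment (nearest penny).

Monthly rate r = 22.5%/12 = 1.875% = 0.01875.
Each month: B ← B·(1+r) − £390.00.
Month 1: interest £175.88; balance after payment £9,165.88.
Month 2: interest £171.86; balance after payment £8,947.74.
Month 3: interest £167.77; balance after payment £8,725.51.
Month 4: interest £163.60; balance after payment £8,499.11.
Month 5: interest £159.36; balance after payment £8,268.47.
Month 6: interest £155.03; balance after payment £8,033.50.

£8,033.50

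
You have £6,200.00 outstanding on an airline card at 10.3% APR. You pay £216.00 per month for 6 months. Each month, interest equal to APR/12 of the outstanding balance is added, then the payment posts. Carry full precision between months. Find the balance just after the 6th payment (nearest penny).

£5,202.10

Monthly rate r = 10.3%/12 = 0.858333% = 0.00858333.
Each month: B ← B·(1+r) − £216.00.
Month 1: interest £53.22; balance after payment £6,037.22.
Month 2: interest £51.82; balance after payment £5,873.04.
Month 3: interest £50.41; balance after payment £5,707.45.
Month 4: interest £48.99; balance after payment £5,540.44.
Month 5: interest £47.56; balance after payment £5,371.99.
Month 6: interest £46.11; balance after payment £5,202.10.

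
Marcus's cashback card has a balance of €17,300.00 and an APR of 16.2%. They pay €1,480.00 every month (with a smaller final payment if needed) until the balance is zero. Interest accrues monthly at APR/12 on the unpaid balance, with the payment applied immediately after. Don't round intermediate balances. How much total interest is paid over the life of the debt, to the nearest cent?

Monthly rate r = 16.2%/12 = 1.35% = 0.0135.
Payoff takes n = ⌈−ln(1 − rB₀/P)/ln(1+r)⌉ = ⌈12.807⌉ = 13 payments; the last is €1,196.42.
Total paid = 12·€1,480.00 + €1,196.42 = €18,956.42.
Total interest = total paid − principal = €18,956.42 − €17,300.00 = €1,656.42.

€1,656.42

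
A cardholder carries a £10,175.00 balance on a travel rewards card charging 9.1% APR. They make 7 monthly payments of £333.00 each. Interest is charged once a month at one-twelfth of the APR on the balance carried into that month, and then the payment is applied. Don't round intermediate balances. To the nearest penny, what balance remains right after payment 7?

£8,342.86

Monthly rate r = 9.1%/12 = 0.758333% = 0.00758333.
Each month: B ← B·(1+r) − £333.00.
Month 1: interest £77.16; balance after payment £9,919.16.
Month 2: interest £75.22; balance after payment £9,661.38.
Month 3: interest £73.27; balance after payment £9,401.65.
Month 4: interest £71.30; balance after payment £9,139.94.
Month 5: interest £69.31; balance after payment £8,876.25.
Month 6: interest £67.31; balance after payment £8,610.56.
Month 7: interest £65.30; balance after payment £8,342.86.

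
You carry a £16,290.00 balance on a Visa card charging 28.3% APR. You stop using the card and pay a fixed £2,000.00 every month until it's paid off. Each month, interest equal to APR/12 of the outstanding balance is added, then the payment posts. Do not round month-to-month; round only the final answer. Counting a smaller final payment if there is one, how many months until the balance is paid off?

Monthly rate r = 28.3%/12 = 2.35833% = 0.0235833.
Recurrence: B ← B·(1+r) − £2,000.00.
Month 1: interest £384.17; balance after payment £14,674.17.
Month 2: interest £346.07; balance after payment £13,020.24.
Closed form: n = −ln(1 − rB₀/P)/ln(1+r) = −ln(0.80791)/ln(1.02358) ≈ 9.151, so the balance reaches zero during payment 10.

10 payments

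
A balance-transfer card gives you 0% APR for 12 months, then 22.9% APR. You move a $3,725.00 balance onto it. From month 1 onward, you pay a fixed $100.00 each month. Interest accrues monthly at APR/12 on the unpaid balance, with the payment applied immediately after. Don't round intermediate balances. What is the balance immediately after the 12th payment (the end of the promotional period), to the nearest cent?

$2,525.00

Promo months 1–12 at r₀ = 0%/12 = 0; months 13+ at r₁ = 22.9%/12 = 0.0190833.
After month 12 (no interest yet): B = $3,725.00 − 12·$100.00 = $2,525.00.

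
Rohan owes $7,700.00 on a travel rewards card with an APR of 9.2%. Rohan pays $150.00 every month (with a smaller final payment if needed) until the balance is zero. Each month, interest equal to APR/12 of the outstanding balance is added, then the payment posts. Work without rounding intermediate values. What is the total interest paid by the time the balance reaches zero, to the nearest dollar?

$2,123

Monthly rate r = 9.2%/12 = 0.766667% = 0.00766667.
Payoff takes n = ⌈−ln(1 − rB₀/P)/ln(1+r)⌉ = ⌈65.486⌉ = 66 payments; the last is $73.00.
Total paid = 65·$150.00 + $73.00 = $9,823.00.
Total interest = total paid − principal = $9,823.00 − $7,700.00 = $2,123.00.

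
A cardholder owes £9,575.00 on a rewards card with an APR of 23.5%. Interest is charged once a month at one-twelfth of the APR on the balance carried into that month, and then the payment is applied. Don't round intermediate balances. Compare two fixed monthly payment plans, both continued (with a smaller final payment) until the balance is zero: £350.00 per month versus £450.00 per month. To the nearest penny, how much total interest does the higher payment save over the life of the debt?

Monthly rate r = 23.5%/12 = 1.95833% = 0.0195833.
At £350.00/mo: n = ⌈−ln(1 − rB₀/P)/ln(1+r)⌉ = 40 payments (last £198.47); total interest = total paid − £9,575.00 = £4,273.47.
At £450.00/mo: 28 payments (last £357.97); total interest £2,932.97.
Interest saved = £4,273.47 − £2,932.97 = £1,340.50.

£1,340.50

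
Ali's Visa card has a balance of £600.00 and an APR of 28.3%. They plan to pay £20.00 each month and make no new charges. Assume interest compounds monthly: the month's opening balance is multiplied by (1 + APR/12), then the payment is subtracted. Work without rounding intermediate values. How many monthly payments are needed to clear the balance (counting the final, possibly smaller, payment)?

Monthly rate r = 28.3%/12 = 2.35833% = 0.0235833.
Recurrence: B ← B·(1+r) − £20.00.
Month 1: interest £14.15; balance after payment £594.15.
Month 2: interest £14.01; balance after payment £588.16.
Closed form: n = −ln(1 − rB₀/P)/ln(1+r) = −ln(0.2925)/ln(1.02358) ≈ 52.738, so the balance reaches zero during payment 53.

53 months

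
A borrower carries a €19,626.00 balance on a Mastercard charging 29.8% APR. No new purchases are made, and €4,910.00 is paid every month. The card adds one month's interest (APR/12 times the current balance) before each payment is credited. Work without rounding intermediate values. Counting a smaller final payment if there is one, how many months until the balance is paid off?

5 months

Monthly rate r = 29.8%/12 = 2.48333% = 0.0248333.
Recurrence: B ← B·(1+r) − €4,910.00.
Month 1: interest €487.38; balance after payment €15,203.38.
Month 2: interest €377.55; balance after payment €10,670.93.
Month 3: interest €264.99; balance after payment €6,025.92.
Month 4: interest €149.64; balance after payment €1,265.57.
Month 5: interest €31.43; balance after payment €0.00.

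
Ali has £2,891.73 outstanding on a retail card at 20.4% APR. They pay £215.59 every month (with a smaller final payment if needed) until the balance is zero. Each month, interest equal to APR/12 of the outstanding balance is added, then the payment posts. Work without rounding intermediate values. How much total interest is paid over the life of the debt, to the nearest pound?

£419

Monthly rate r = 20.4%/12 = 1.7% = 0.017.
Payoff takes n = ⌈−ln(1 − rB₀/P)/ln(1+r)⌉ = ⌈15.353⌉ = 16 payments; the last is £76.43.
Total paid = 15·£215.59 + £76.43 = £3,310.28.
Total interest = total paid − principal = £3,310.28 − £2,891.73 = £418.55.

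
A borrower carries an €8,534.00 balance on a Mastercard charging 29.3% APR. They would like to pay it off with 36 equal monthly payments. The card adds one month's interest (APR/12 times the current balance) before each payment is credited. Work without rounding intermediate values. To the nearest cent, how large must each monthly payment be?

Monthly rate r = 29.3%/12 = 2.44167% = 0.0244167.
Level-payment amortization: P = B₀·r / (1 − (1+r)^(−n)) = 8534.00·0.0244167 / (1 − 1.02442^(−36)).
Denominator 1 − (1+r)^(−36) = 0.580394551.
P = 208.372 / 0.580394551 ≈ 359.02.

€359.02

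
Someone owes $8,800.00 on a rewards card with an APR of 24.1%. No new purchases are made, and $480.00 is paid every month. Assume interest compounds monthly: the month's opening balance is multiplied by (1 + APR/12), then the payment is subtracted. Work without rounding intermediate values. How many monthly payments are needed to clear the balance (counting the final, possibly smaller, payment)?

Monthly rate r = 24.1%/12 = 2.00833% = 0.0200833.
Recurrence: B ← B·(1+r) − $480.00.
Month 1: interest $176.73; balance after payment $8,496.73.
Month 2: interest $170.64; balance after payment $8,187.38.
Closed form: n = −ln(1 − rB₀/P)/ln(1+r) = −ln(0.63181)/ln(1.02008) ≈ 23.092, so the balance reaches zero during payment 24.

24 payments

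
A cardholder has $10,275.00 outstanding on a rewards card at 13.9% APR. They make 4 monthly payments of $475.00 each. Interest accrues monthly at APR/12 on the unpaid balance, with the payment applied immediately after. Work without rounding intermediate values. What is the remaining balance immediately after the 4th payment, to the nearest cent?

Monthly rate r = 13.9%/12 = 1.15833% = 0.0115833.
Each month: B ← B·(1+r) − $475.00.
Month 1: interest $119.02; balance after payment $9,919.02.
Month 2: interest $114.90; balance after payment $9,558.91.
Month 3: interest $110.72; balance after payment $9,194.64.
Month 4: interest $106.50; balance after payment $8,826.14.

$8,826.14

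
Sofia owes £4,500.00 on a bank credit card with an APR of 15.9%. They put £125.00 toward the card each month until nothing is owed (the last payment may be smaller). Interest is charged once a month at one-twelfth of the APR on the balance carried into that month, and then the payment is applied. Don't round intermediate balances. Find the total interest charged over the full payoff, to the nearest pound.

£1,655

Monthly rate r = 15.9%/12 = 1.325% = 0.01325.
Payoff takes n = ⌈−ln(1 − rB₀/P)/ln(1+r)⌉ = ⌈49.242⌉ = 50 payments; the last is £30.42.
Total paid = 49·£125.00 + £30.42 = £6,155.42.
Total interest = total paid − principal = £6,155.42 − £4,500.00 = £1,655.42.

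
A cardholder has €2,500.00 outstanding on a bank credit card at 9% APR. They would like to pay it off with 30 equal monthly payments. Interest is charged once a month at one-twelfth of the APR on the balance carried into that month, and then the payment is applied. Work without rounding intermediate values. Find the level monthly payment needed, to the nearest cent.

€93.37

Monthly rate r = 9%/12 = 0.75% = 0.0075.
Level-payment amortization: P = B₀·r / (1 − (1+r)^(−n)) = 2500.00·0.0075 / (1 − 1.0075^(−30)).
Denominator 1 − (1+r)^(−30) = 0.200813102.
P = 18.75 / 0.200813102 ≈ 93.37.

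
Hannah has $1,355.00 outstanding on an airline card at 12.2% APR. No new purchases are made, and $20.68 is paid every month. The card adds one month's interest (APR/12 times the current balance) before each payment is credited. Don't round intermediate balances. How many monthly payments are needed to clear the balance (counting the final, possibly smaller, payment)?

Monthly rate r = 12.2%/12 = 1.01667% = 0.0101667.
Recurrence: B ← B·(1+r) − $20.68.
Month 1: interest $13.78; balance after payment $1,348.10.
Month 2: interest $13.71; balance after payment $1,341.12.
Closed form: n = −ln(1 − rB₀/P)/ln(1+r) = −ln(0.33386)/ln(1.01017) ≈ 108.453, so the balance reaches zero during payment 109.

109 months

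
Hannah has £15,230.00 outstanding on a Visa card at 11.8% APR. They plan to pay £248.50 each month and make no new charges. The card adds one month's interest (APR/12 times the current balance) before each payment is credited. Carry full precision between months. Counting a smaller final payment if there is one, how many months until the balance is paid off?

95 months

Monthly rate r = 11.8%/12 = 0.983333% = 0.00983333.
Recurrence: B ← B·(1+r) − £248.50.
Month 1: interest £149.76; balance after payment £15,131.26.
Month 2: interest £148.79; balance after payment £15,031.55.
Closed form: n = −ln(1 − rB₀/P)/ln(1+r) = −ln(0.39734)/ln(1.00983) ≈ 94.322, so the balance reaches zero during payment 95.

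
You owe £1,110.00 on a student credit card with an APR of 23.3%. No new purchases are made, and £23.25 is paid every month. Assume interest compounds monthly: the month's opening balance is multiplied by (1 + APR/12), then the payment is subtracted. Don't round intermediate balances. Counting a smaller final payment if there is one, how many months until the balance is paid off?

137 months

Monthly rate r = 23.3%/12 = 1.94167% = 0.0194167.
Recurrence: B ← B·(1+r) − £23.25.
Month 1: interest £21.55; balance after payment £1,108.30.
Month 2: interest £21.52; balance after payment £1,106.57.
Closed form: n = −ln(1 − rB₀/P)/ln(1+r) = −ln(0.073011)/ln(1.01942) ≈ 136.093, so the balance reaches zero during payment 137.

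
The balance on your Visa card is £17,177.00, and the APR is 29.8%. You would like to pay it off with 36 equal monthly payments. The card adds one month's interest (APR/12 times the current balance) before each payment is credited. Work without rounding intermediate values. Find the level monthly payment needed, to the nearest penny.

£727.31

Monthly rate r = 29.8%/12 = 2.48333% = 0.0248333.
Level-payment amortization: P = B₀·r / (1 − (1+r)^(−n)) = 17177.00·0.0248333 / (1 − 1.02483^(−36)).
Denominator 1 − (1+r)^(−36) = 0.586492621.
P = 426.562 / 0.586492621 ≈ 727.31.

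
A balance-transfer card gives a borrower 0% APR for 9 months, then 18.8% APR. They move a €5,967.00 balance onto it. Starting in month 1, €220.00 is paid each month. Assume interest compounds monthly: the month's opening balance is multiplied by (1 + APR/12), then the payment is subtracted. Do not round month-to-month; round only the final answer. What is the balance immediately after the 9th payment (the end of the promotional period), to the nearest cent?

Promo months 1–9 at r₀ = 0%/12 = 0; months 10+ at r₁ = 18.8%/12 = 0.0156667.
After month 9 (no interest yet): B = €5,967.00 − 9·€220.00 = €3,987.00.

€3,987.00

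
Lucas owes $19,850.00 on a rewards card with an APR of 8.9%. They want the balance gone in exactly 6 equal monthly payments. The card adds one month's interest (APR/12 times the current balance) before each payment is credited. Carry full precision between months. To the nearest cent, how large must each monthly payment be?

Monthly rate r = 8.9%/12 = 0.741667% = 0.00741667.
Level-payment amortization: P = B₀·r / (1 − (1+r)^(−n)) = 19850.00·0.00741667 / (1 − 1.00742^(−6)).
Denominator 1 − (1+r)^(−6) = 0.0433673247.
P = 147.221 / 0.0433673247 ≈ 3394.74.

$3,394.74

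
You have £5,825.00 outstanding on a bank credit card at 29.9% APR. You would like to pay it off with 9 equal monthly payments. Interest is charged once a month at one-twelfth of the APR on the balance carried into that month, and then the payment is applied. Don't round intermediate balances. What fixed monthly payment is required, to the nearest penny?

Monthly rate r = 29.9%/12 = 2.49167% = 0.0249167.
Level-payment amortization: P = B₀·r / (1 − (1+r)^(−n)) = 5825.00·0.0249167 / (1 − 1.02492^(−9)).
Denominator 1 − (1+r)^(−9) = 0.198685501.
P = 145.14 / 0.198685501 ≈ 730.50.

£730.50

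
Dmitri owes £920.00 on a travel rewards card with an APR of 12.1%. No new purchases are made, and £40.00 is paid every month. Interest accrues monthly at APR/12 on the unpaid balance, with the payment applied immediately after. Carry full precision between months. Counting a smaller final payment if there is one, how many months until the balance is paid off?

27 payments

Monthly rate r = 12.1%/12 = 1.00833% = 0.0100833.
Recurrence: B ← B·(1+r) − £40.00.
Month 1: interest £9.28; balance after payment £889.28.
Month 2: interest £8.97; balance after payment £858.24.
Closed form: n = −ln(1 − rB₀/P)/ln(1+r) = −ln(0.76808)/ln(1.01008) ≈ 26.299, so the balance reaches zero during payment 27.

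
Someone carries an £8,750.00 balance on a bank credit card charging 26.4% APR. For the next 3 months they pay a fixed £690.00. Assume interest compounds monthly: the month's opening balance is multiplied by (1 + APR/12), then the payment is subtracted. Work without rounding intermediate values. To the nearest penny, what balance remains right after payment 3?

£7,224.42

Monthly rate r = 26.4%/12 = 2.2% = 0.022.
Each month: B ← B·(1+r) − £690.00.
Month 1: interest £192.50; balance after payment £8,252.50.
Month 2: interest £181.55; balance after payment £7,744.06.
Month 3: interest £170.37; balance after payment £7,224.42.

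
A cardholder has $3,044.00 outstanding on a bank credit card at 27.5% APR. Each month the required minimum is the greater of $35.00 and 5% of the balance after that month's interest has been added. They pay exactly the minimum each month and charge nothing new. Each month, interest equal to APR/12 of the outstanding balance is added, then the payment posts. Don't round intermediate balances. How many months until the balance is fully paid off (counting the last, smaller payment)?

79 months

Monthly rate r = 27.5%/12 = 2.29167% = 0.0229167.
While 5% of the post-interest balance exceeds $35.00, each month B ← (B·(1+r))·(1 − 0.05), i.e. B shrinks by the factor (1+r)·0.95 = 0.97177.
This holds for months 1–53. Entering month 54 the balance is $667.31; 5% of the post-interest balance is now below $35.00, so the flat $35.00 minimum applies from here.
From month 54 a fixed $35.00 at rate r clears $667.31 in 26 more payments. Total: 53 + 26 = 79 months.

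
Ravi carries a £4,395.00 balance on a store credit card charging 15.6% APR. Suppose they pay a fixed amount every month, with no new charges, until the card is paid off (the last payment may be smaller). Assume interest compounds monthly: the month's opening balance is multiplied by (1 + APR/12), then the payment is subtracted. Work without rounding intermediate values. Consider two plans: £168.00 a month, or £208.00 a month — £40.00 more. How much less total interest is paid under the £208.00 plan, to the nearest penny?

£234.56

Monthly rate r = 15.6%/12 = 1.3% = 0.013.
At £168.00/mo: n = ⌈−ln(1 − rB₀/P)/ln(1+r)⌉ = 33 payments (last £30.49); total interest = total paid − £4,395.00 = £1,011.49.
At £208.00/mo: 25 payments (last £179.93); total interest £776.93.
Interest saved = £1,011.49 − £776.93 = £234.56.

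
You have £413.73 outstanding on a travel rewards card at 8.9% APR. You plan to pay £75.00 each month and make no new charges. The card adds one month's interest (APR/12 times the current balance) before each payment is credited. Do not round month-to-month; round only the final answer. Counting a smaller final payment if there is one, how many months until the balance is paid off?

Monthly rate r = 8.9%/12 = 0.741667% = 0.00741667.
Recurrence: B ← B·(1+r) − £75.00.
Month 1: interest £3.07; balance after payment £341.80.
Month 2: interest £2.54; balance after payment £269.33.
Month 3: interest £2.00; balance after payment £196.33.
Month 4: interest £1.46; balance after payment £122.79.
Month 5: interest £0.91; balance after payment £48.70.
Month 6: interest £0.36; balance after payment £0.00.

6 payments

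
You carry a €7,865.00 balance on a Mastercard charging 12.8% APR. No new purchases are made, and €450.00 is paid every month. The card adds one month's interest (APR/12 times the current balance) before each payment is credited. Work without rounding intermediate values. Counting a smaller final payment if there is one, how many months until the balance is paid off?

Monthly rate r = 12.8%/12 = 1.06667% = 0.0106667.
Recurrence: B ← B·(1+r) − €450.00.
Month 1: interest €83.89; balance after payment €7,498.89.
Month 2: interest €79.99; balance after payment €7,128.88.
Closed form: n = −ln(1 − rB₀/P)/ln(1+r) = −ln(0.81357)/ln(1.01067) ≈ 19.446, so the balance reaches zero during payment 20.

20 payments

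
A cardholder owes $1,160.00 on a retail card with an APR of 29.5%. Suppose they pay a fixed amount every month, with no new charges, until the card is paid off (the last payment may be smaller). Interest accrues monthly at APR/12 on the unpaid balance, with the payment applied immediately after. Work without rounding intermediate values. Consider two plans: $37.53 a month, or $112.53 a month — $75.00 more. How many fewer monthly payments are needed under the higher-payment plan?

Monthly rate r = 29.5%/12 = 2.45833% = 0.0245833.
At $37.53/mo: n = ⌈−ln(1 − rB₀/P)/ln(1+r)⌉ = 59 payments (last $27.67); total interest = total paid − $1,160.00 = $1,044.41.
At $112.53/mo: 13 payments (last $3.81); total interest $194.17.
Payments saved = 59 − 13 = 46.

46 fewer payments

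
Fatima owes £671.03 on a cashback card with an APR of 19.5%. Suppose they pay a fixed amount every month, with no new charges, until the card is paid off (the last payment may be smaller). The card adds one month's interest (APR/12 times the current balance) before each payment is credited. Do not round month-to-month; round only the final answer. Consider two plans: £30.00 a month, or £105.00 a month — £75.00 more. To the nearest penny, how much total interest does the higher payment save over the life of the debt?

Monthly rate r = 19.5%/12 = 1.625% = 0.01625.
At £30.00/mo: n = ⌈−ln(1 − rB₀/P)/ln(1+r)⌉ = 29 payments (last £0.73); total interest = total paid − £671.03 = £169.70.
At £105.00/mo: 7 payments (last £84.37); total interest £43.34.
Interest saved = £169.70 − £43.34 = £126.36.

£126.36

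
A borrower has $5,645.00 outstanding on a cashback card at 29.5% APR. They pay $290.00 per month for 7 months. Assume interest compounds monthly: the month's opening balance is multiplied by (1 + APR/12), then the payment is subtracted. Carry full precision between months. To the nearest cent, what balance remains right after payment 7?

Monthly rate r = 29.5%/12 = 2.45833% = 0.0245833.
Each month: B ← B·(1+r) − $290.00.
Month 1: interest $138.77; balance after payment $5,493.77.
Month 2: interest $135.06; balance after payment $5,338.83.
Month 3: interest $131.25; balance after payment $5,180.07.
Month 4: interest $127.34; balance after payment $5,017.42.
Month 5: interest $123.34; balance after payment $4,850.76.
Month 6: interest $119.25; balance after payment $4,680.01.
Month 7: interest $115.05; balance after payment $4,505.06.

$4,505.06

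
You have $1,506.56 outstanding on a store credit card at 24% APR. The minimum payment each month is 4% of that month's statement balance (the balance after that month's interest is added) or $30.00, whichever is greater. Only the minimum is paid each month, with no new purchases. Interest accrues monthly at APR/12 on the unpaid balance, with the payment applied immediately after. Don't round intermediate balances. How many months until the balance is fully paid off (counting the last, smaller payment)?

69 months

Monthly rate r = 24%/12 = 2% = 0.02.
While 4% of the post-interest balance exceeds $30.00, each month B ← (B·(1+r))·(1 − 0.04), i.e. B shrinks by the factor (1+r)·0.96 = 0.9792.
This holds for months 1–35. Entering month 36 the balance is $721.91; 4% of the post-interest balance is now below $30.00, so the flat $30.00 minimum applies from here.
From month 36 a fixed $30.00 at rate r clears $721.91 in 34 more payments. Total: 35 + 34 = 69 months.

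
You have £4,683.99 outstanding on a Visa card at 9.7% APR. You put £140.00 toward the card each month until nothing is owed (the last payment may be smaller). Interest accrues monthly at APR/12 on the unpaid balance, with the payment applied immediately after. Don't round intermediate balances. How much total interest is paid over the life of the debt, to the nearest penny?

Monthly rate r = 9.7%/12 = 0.808333% = 0.00808333.
Payoff takes n = ⌈−ln(1 − rB₀/P)/ln(1+r)⌉ = ⌈39.166⌉ = 40 payments; the last is £23.33.
Total paid = 39·£140.00 + £23.33 = £5,483.33.
Total interest = total paid − principal = £5,483.33 − £4,683.99 = £799.34.

£799.34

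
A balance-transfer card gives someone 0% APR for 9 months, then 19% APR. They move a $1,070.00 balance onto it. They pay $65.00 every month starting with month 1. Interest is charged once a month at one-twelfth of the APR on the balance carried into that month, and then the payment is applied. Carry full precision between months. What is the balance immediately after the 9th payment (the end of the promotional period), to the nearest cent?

Promo months 1–9 at r₀ = 0%/12 = 0; months 10+ at r₁ = 19%/12 = 0.0158333.
After month 9 (no interest yet): B = $1,070.00 − 9·$65.00 = $485.00.

$485.00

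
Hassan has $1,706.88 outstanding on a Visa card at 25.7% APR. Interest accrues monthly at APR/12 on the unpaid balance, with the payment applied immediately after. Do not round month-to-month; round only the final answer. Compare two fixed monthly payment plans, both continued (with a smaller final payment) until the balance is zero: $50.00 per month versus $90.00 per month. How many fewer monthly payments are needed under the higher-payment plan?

37 fewer payments

Monthly rate r = 25.7%/12 = 2.14167% = 0.0214167.
At $50.00/mo: n = ⌈−ln(1 − rB₀/P)/ln(1+r)⌉ = 62 payments (last $49.19); total interest = total paid − $1,706.88 = $1,392.31.
At $90.00/mo: 25 payments (last $53.73); total interest $506.85.
Payments saved = 62 − 25 = 37.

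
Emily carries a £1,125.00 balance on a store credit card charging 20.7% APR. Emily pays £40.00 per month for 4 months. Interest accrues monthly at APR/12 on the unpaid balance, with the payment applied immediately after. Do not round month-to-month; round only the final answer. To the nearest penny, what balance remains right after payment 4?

£1,040.47

Monthly rate r = 20.7%/12 = 1.725% = 0.01725.
Each month: B ← B·(1+r) − £40.00.
Month 1: interest £19.41; balance after payment £1,104.41.
Month 2: interest £19.05; balance after payment £1,083.46.
Month 3: interest £18.69; balance after payment £1,062.15.
Month 4: interest £18.32; balance after payment £1,040.47.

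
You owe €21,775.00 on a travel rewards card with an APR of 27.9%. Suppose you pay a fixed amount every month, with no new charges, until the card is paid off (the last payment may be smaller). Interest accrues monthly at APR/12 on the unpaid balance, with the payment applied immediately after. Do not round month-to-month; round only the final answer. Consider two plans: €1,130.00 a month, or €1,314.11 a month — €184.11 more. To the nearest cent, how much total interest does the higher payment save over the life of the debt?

€1,397.28

Monthly rate r = 27.9%/12 = 2.325% = 0.02325.
At €1,130.00/mo: n = ⌈−ln(1 − rB₀/P)/ln(1+r)⌉ = 26 payments (last €968.06); total interest = total paid − €21,775.00 = €7,443.06.
At €1,314.11/mo: 22 payments (last €224.47); total interest €6,045.78.
Interest saved = €7,443.06 − €6,045.78 = €1,397.28.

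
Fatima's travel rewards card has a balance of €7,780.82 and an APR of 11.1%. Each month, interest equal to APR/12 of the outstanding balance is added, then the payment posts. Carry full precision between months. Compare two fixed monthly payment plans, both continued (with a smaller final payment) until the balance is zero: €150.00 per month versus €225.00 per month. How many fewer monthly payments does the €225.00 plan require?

Monthly rate r = 11.1%/12 = 0.925% = 0.00925.
At €150.00/mo: n = ⌈−ln(1 − rB₀/P)/ln(1+r)⌉ = 71 payments (last €147.47); total interest = total paid − €7,780.82 = €2,866.65.
At €225.00/mo: 42 payments (last €195.04); total interest €1,639.22.
Payments saved = 71 − 42 = 29.

29 fewer payments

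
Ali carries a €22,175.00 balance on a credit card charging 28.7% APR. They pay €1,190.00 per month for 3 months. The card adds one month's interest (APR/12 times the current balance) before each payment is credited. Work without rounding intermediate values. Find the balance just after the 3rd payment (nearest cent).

Monthly rate r = 28.7%/12 = 2.39167% = 0.0239167.
Each month: B ← B·(1+r) − €1,190.00.
Month 1: interest €530.35; balance after payment €21,515.35.
Month 2: interest €514.58; balance after payment €20,839.93.
Month 3: interest €498.42; balance after payment €20,148.35.

€20,148.35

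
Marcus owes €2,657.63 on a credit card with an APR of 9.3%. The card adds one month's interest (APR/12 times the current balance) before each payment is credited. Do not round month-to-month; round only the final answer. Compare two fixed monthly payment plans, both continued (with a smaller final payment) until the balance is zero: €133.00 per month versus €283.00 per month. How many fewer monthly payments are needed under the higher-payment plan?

Monthly rate r = 9.3%/12 = 0.775% = 0.00775.
At €133.00/mo: n = ⌈−ln(1 − rB₀/P)/ln(1+r)⌉ = 22 payments (last €105.74); total interest = total paid − €2,657.63 = €241.11.
At €283.00/mo: 10 payments (last €223.17); total interest €112.54.
Payments saved = 22 − 10 = 12.

12 fewer payments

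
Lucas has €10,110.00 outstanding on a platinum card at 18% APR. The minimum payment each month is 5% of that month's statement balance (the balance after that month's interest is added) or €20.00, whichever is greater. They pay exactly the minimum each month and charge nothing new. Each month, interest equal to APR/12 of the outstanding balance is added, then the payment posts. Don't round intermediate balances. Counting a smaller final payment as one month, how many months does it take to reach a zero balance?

Monthly rate r = 18%/12 = 1.5% = 0.015.
While 5% of the post-interest balance exceeds €20.00, each month B ← (B·(1+r))·(1 − 0.05), i.e. B shrinks by the factor (1+r)·0.95 = 0.96425.
This holds for months 1–90. Entering month 91 the balance is €381.79; 5% of the post-interest balance is now below €20.00, so the flat €20.00 minimum applies from here.
From month 91 a fixed €20.00 at rate r clears €381.79 in 23 more payments. Total: 90 + 23 = 113 months.

113 months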